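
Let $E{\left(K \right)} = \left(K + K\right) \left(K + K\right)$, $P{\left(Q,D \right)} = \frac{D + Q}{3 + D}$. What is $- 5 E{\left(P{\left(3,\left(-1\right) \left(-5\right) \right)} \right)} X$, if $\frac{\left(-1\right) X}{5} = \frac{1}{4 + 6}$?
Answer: $10$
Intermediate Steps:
$P{\left(Q,D \right)} = \frac{D + Q}{3 + D}$
$E{\left(K \right)} = 4 K^{2}$ ($E{\left(K \right)} = 2 K 2 K = 4 K^{2}$)
$X = - \frac{1}{2}$ ($X = - \frac{5}{4 + 6} = - \frac{5}{10} = \left(-5\right) \frac{1}{10} = - \frac{1}{2} \approx -0.5$)
$- 5 E{\left(P{\left(3,\left(-1\right) \left(-5\right) \right)} \right)} X = - 5 \cdot 4 \left(\frac{\left(-1\right) \left(-5\right) + 3}{3 - -5}\right)^{2} \left(- \frac{1}{2}\right) = - 5 \cdot 4 \left(\frac{5 + 3}{3 + 5}\right)^{2} \left(- \frac{1}{2}\right) = - 5 \cdot 4 \left(\frac{1}{8} \cdot 8\right)^{2} \left(- \frac{1}{2}\right) = - 5 \cdot 4 \cdot 1^{2} \left(- \frac{1}{2}\right) = - 5 \cdot 4 \cdot 1 \left(- \frac{1}{2}\right) = \left(-5\right) 4 \left(- \frac{1}{2}\right) = \left(-20\right) \left(- \frac{1}{2}\right) = 10$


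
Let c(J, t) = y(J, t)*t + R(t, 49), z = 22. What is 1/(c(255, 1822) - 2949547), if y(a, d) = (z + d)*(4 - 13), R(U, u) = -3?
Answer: -1/33187462 ≈ -3.0132e-8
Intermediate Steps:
y(a, d) = -198 - 9*d (y(a, d) = (22 + d)*(4 - 13) = (22 + d)*(-9) = -198 - 9*d)
c(J, t) = -3 + t*(-198 - 9*t) (c(J, t) = (-198 - 9*t)*t - 3 = t*(-198 - 9*t) - 3 = -3 + t*(-198 - 9*t))
1/(c(255, 1822) - 2949547) = 1/((-3 - 9*1822*(22 + 1822)) - 2949547) = 1/((-3 - 9*1822*1844) - 2949547) = 1/((-3 - 30237912) - 2949547) = 1/(-30237915 - 2949547) = 1/(-33187462) = -1/33187462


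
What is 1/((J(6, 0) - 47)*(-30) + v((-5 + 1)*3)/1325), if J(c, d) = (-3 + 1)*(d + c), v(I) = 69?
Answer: 1325/2345319 ≈ 0.00056496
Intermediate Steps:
J(c, d) = -2*c - 2*d (J(c, d) = -2*(c + d) = -2*c - 2*d)
1/((J(6, 0) - 47)*(-30) + v((-5 + 1)*3)/1325) = 1/(((-2*6 - 2*0) - 47)*(-30) + 69/1325) = 1/(((-12 + 0) - 47)*(-30) + 69*(1/1325)) = 1/((-12 - 47)*(-30) + 69/1325) = 1/(-59*(-30) + 69/1325) = 1/(1770 + 69/1325) = 1/(2345319/1325) = 1325/2345319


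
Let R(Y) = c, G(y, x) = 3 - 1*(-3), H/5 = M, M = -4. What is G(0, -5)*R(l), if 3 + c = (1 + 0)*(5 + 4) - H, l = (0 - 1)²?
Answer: 156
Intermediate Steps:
H = -20 (H = 5*(-4) = -20)
G(y, x) = 6 (G(y, x) = 3 + 3 = 6)
l = 1 (l = (-1)² = 1)
c = 26 (c = -3 + ((1 + 0)*(5 + 4) - 1*(-20)) = -3 + (1*9 + 20) = -3 + (9 + 20) = -3 + 29 = 26)
R(Y) = 26
G(0, -5)*R(l) = 6*26 = 156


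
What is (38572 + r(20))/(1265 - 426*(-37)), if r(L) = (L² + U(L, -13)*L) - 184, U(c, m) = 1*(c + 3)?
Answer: 39248/17027 ≈ 2.3050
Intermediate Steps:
U(c, m) = 3 + c (U(c, m) = 1*(3 + c) = 3 + c)
r(L) = -184 + L² + L*(3 + L) (r(L) = (L² + (3 + L)*L) - 184 = (L² + L*(3 + L)) - 184 = -184 + L² + L*(3 + L))
(38572 + r(20))/(1265 - 426*(-37)) = (38572 + (-184 + 20² + 20*(3 + 20)))/(1265 - 426*(-37)) = (38572 + (-184 + 400 + 20*23))/(1265 + 15762) = (38572 + (-184 + 400 + 460))/17027 = (38572 + 676)*(1/17027) = 39248*(1/17027) = 39248/17027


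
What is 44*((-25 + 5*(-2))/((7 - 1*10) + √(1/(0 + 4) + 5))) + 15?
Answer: 1247 + 616*√21/3 ≈ 2188.0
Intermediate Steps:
44*((-25 + 5*(-2))/((7 - 1*10) + √(1/(0 + 4) + 5))) + 15 = 44*((-25 - 10)/((7 - 10) + √(1/4 + 5))) + 15 = 44*(-35/(-3 + √(¼ + 5))) + 15 = 44*(-35/(-3 + √(21/4))) + 15 = 44*(-35/(-3 + √21/2)) + 15 = -1540/(-3 + √21/2) + 15 = 15 - 1540/(-3 + √21/2)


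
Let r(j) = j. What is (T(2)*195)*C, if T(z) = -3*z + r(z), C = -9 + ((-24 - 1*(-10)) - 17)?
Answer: 31200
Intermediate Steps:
C = -40 (C = -9 + ((-24 + 10) - 17) = -9 + (-14 - 17) = -9 - 31 = -40)
T(z) = -2*z (T(z) = -3*z + z = -2*z)
(T(2)*195)*C = (-2*2*195)*(-40) = -4*195*(-40) = -780*(-40) = 31200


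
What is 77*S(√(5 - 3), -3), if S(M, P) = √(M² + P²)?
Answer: 77*√11 ≈ 255.38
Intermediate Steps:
77*S(√(5 - 3), -3) = 77*√((√(5 - 3))² + (-3)²) = 77*√((√2)² + 9) = 77*√(2 + 9) = 77*√11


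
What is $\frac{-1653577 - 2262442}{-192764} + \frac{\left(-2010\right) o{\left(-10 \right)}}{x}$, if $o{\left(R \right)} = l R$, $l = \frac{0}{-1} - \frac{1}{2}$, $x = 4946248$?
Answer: $\frac{605239495891}{29795579671} \approx 20.313$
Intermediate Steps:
$l = - \frac{1}{2}$ ($l = 0 \left(-1\right) - \frac{1}{2} = 0 - \frac{1}{2} = - \frac{1}{2} \approx -0.5$)
$o{\left(R \right)} = - \frac{R}{2}$
$\frac{-1653577 - 2262442}{-192764} + \frac{\left(-2010\right) o{\left(-10 \right)}}{x} = \frac{-1653577 - 2262442}{-192764} + \frac{\left(-2010\right) \left(\left(- \frac{1}{2}\right) \left(-10\right)\right)}{4946248} = \left(-1653577 - 2262442\right) \left(- \frac{1}{192764}\right) + \left(-2010\right) 5 \cdot \frac{1}{4946248} = \left(-3916019\right) \left(- \frac{1}{192764}\right) - \frac{5025}{2473124} = \frac{3916019}{192764} - \frac{5025}{2473124} = \frac{605239495891}{29795579671}$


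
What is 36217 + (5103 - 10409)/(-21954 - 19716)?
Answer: 754583848/20835 ≈ 36217.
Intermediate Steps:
36217 + (5103 - 10409)/(-21954 - 19716) = 36217 - 5306/(-41670) = 36217 - 5306*(-1/41670) = 36217 + 2653/20835 = 754583848/20835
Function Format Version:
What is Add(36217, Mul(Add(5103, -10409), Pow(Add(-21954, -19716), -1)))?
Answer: Rational(754583848, 20835) ≈ 36217.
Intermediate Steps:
Add(36217, Mul(Add(5103, -10409), Pow(Add(-21954, -19716), -1))) = Add(36217, Mul(-5306, Pow(-41670, -1))) = Add(36217, Mul(-5306, Rational(-1, 41670))) = Add(36217, Rational(2653, 20835)) = Rational(754583848, 20835)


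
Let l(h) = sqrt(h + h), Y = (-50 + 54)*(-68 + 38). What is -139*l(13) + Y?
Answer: -120 - 139*sqrt(26) ≈ -828.76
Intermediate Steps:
Y = -120 (Y = 4*(-30) = -120)
l(h) = sqrt(2)*sqrt(h) (l(h) = sqrt(2*h) = sqrt(2)*sqrt(h))
-139*l(13) + Y = -139*sqrt(2)*sqrt(13) - 120 = -139*sqrt(26) - 120 = -120 - 139*sqrt(26)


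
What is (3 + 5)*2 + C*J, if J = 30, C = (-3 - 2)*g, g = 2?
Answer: -284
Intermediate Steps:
C = -10 (C = (-3 - 2)*2 = -5*2 = -10)
(3 + 5)*2 + C*J = (3 + 5)*2 - 10*30 = 8*2 - 300 = 16 - 300 = -284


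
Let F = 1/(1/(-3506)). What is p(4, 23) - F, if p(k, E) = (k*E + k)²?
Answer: 12722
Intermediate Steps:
p(k, E) = (k + E*k)² (p(k, E) = (E*k + k)² = (k + E*k)²)
F = -3506 (F = 1/(-1/3506) = -3506)
p(4, 23) - F = 4²*(1 + 23)² - 1*(-3506) = 16*24² + 3506 = 16*576 + 3506 = 9216 + 3506 = 12722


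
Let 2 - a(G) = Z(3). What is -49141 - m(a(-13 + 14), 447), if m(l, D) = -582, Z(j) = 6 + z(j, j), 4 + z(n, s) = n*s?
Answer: -48559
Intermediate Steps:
z(n, s) = -4 + n*s
Z(j) = 2 + j**2 (Z(j) = 6 + (-4 + j*j) = 6 + (-4 + j**2) = 2 + j**2)
a(G) = -9 (a(G) = 2 - (2 + 3**2) = 2 - (2 + 9) = 2 - 1*11 = 2 - 11 = -9)
-49141 - m(a(-13 + 14), 447) = -49141 - 1*(-582) = -49141 + 582 = -48559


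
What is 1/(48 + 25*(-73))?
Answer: -1/1777 ≈ -0.00056275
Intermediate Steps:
1/(48 + 25*(-73)) = 1/(48 - 1825) = 1/(-1777) = -1/1777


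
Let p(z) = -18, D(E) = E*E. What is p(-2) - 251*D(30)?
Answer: -225918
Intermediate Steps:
D(E) = E²
p(-2) - 251*D(30) = -18 - 251*30² = -18 - 251*900 = -18 - 225900 = -225918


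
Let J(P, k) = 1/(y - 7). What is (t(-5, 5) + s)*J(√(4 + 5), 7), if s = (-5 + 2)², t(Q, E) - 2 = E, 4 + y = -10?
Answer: -16/21 ≈ -0.76190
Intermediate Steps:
y = -14 (y = -4 - 10 = -14)
J(P, k) = -1/21 (J(P, k) = 1/(-14 - 7) = 1/(-21) = -1/21)
t(Q, E) = 2 + E
s = 9 (s = (-3)² = 9)
(t(-5, 5) + s)*J(√(4 + 5), 7) = ((2 + 5) + 9)*(-1/21) = (7 + 9)*(-1/21) = 16*(-1/21) = -16/21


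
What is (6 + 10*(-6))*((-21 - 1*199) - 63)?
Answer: 15282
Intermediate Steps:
(6 + 10*(-6))*((-21 - 1*199) - 63) = (6 - 60)*((-21 - 199) - 63) = -54*(-220 - 63) = -54*(-283) = 15282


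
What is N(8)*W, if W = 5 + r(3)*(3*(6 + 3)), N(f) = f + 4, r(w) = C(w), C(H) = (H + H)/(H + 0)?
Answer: 708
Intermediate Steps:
C(H) = 2 (C(H) = (2*H)/H = 2)
r(w) = 2
N(f) = 4 + f
W = 59 (W = 5 + 2*(3*(6 + 3)) = 5 + 2*(3*9) = 5 + 2*27 = 5 + 54 = 59)
N(8)*W = (4 + 8)*59 = 12*59 = 708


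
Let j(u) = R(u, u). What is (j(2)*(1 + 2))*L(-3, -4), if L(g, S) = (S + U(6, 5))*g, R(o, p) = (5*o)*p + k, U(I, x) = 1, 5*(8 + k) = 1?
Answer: 1647/5 ≈ 329.40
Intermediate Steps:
k = -39/5 (k = -8 + (1/5)*1 = -8 + 1/5 = -39/5 ≈ -7.8000)
R(o, p) = -39/5 + 5*o*p (R(o, p) = (5*o)*p - 39/5 = 5*o*p - 39/5 = -39/5 + 5*o*p)
L(g, S) = g*(1 + S) (L(g, S) = (S + 1)*g = (1 + S)*g = g*(1 + S))
j(u) = -39/5 + 5*u**2 (j(u) = -39/5 + 5*u*u = -39/5 + 5*u**2)
(j(2)*(1 + 2))*L(-3, -4) = ((-39/5 + 5*2**2)*(1 + 2))*(-3*(1 - 4)) = ((-39/5 + 5*4)*3)*(-3*(-3)) = ((-39/5 + 20)*3)*9 = ((61/5)*3)*9 = (183/5)*9 = 1647/5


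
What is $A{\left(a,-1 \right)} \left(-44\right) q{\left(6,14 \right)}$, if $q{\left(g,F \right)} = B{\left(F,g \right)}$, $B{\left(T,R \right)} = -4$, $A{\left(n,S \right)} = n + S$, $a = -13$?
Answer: $-2464$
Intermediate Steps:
$A{\left(n,S \right)} = S + n$
$q{\left(g,F \right)} = -4$
$A{\left(a,-1 \right)} \left(-44\right) q{\left(6,14 \right)} = \left(-1 - 13\right) \left(-44\right) \left(-4\right) = \left(-14\right) \left(-44\right) \left(-4\right) = 616 \left(-4\right) = -2464$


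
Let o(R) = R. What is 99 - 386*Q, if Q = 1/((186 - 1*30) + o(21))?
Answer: 17137/177 ≈ 96.819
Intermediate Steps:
Q = 1/177 (Q = 1/((186 - 1*30) + 21) = 1/((186 - 30) + 21) = 1/(156 + 21) = 1/177 ≈ 0.0056497)
99 - 386*Q = 99 - 386*1/177 = 99 - 386/177 = 17137/177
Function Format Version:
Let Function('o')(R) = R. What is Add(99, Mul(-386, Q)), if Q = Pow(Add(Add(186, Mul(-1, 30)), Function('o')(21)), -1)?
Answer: Rational(17137, 177) ≈ 96.819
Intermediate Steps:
Q = Rational(1, 177) (Q = Pow(Add(Add(186, Mul(-1, 30)), 21), -1) = Pow(Add(Add(186, -30), 21), -1) = Pow(Add(156, 21), -1) = Pow(177, -1) = Rational(1, 177) ≈ 0.0056497)
Add(99, Mul(-386, Q)) = Add(99, Mul(-386, Rational(1, 177))) = Add(99, Rational(-386, 177)) = Rational(17137, 177)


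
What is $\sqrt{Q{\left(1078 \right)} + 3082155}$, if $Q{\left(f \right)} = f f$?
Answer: $\sqrt{4244239} \approx 2060.2$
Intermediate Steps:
$Q{\left(f \right)} = f^{2}$
$\sqrt{Q{\left(1078 \right)} + 3082155} = \sqrt{1078^{2} + 3082155} = \sqrt{1162084 + 3082155} = \sqrt{4244239}$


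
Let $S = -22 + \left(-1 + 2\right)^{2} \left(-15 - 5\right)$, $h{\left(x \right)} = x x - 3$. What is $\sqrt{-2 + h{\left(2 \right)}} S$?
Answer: $- 42 i \approx - 42.0 i$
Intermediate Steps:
$h{\left(x \right)} = -3 + x^{2}$ ($h{\left(x \right)} = x^{2} - 3 = -3 + x^{2}$)
$S = -42$ ($S = -22 + 1^{2} \left(-15 - 5\right) = -22 + 1 \left(-20\right) = -22 - 20 = -42$)
$\sqrt{-2 + h{\left(2 \right)}} S = \sqrt{-2 - \left(3 - 2^{2}\right)} \left(-42\right) = \sqrt{-2 + \left(-3 + 4\right)} \left(-42\right) = \sqrt{-2 + 1} \left(-42\right) = \sqrt{-1} \left(-42\right) = i \left(-42\right) = - 42 i$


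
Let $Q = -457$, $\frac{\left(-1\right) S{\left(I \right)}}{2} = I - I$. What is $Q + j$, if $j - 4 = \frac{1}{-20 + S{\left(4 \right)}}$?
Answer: $- \frac{9061}{20} \approx -453.05$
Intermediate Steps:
$S{\left(I \right)} = 0$ ($S{\left(I \right)} = - 2 \left(I - I\right) = \left(-2\right) 0 = 0$)
$j = \frac{79}{20}$ ($j = 4 + \frac{1}{-20 + 0} = 4 + \frac{1}{-20} = 4 - \frac{1}{20} = \frac{79}{20} \approx 3.95$)
$Q + j = -457 + \frac{79}{20} = - \frac{9061}{20}$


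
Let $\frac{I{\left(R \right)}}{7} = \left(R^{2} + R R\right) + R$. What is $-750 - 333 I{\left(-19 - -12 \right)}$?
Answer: $-212871$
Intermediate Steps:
$I{\left(R \right)} = 7 R + 14 R^{2}$ ($I{\left(R \right)} = 7 \left(\left(R^{2} + R R\right) + R\right) = 7 \left(\left(R^{2} + R^{2}\right) + R\right) = 7 \left(2 R^{2} + R\right) = 7 \left(R + 2 R^{2}\right) = 7 R + 14 R^{2}$)
$-750 - 333 I{\left(-19 - -12 \right)} = -750 - 333 \cdot 7 \left(-19 - -12\right) \left(1 + 2 \left(-19 - -12\right)\right) = -750 - 333 \cdot 7 \left(-19 + 12\right) \left(1 + 2 \left(-19 + 12\right)\right) = -750 - 333 \cdot 7 \left(-7\right) \left(1 + 2 \left(-7\right)\right) = -750 - 333 \cdot 7 \left(-7\right) \left(1 - 14\right) = -750 - 333 \cdot 7 \left(-7\right) \left(-13\right) = -750 - 212121 = -212871$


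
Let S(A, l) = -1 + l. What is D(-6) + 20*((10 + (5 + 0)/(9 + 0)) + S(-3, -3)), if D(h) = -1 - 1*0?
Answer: 1171/9 ≈ 130.11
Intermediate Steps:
D(h) = -1 (D(h) = -1 + 0 = -1)
D(-6) + 20*((10 + (5 + 0)/(9 + 0)) + S(-3, -3)) = -1 + 20*((10 + (5 + 0)/(9 + 0)) + (-1 - 3)) = -1 + 20*((10 + 5/9) - 4) = -1 + 20*(95/9 - 4) = -1 + 20*(59/9) = -1 + 1180/9 = 1171/9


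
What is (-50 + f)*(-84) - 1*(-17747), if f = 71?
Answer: 15983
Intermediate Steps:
(-50 + f)*(-84) - 1*(-17747) = (-50 + 71)*(-84) - 1*(-17747) = 21*(-84) + 17747 = -1764 + 17747 = 15983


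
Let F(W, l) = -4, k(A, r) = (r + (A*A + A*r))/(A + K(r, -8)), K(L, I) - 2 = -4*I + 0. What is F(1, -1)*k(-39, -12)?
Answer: 7908/5 ≈ 1581.6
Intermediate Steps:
K(L, I) = 2 - 4*I (K(L, I) = 2 + (-4*I + 0) = 2 - 4*I)
k(A, r) = (r + A² + A*r)/(34 + A) (k(A, r) = (r + (A*A + A*r))/(A + (2 - 4*(-8))) = (r + (A² + A*r))/(A + (2 + 32)) = (r + A² + A*r)/(A + 34) = (r + A² + A*r)/(34 + A))
F(1, -1)*k(-39, -12) = -4*(-12 + (-39)² - 39*(-12))/(34 - 39) = -4*(-12 + 1521 + 468)/(-5) = -(-4)*1977/5 = -4*(-1977/5) = 7908/5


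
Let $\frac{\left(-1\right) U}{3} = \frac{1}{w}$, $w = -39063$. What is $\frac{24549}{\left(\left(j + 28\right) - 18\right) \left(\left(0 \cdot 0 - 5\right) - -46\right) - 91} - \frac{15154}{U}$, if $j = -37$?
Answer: $- \frac{236389664881}{1198} \approx -1.9732 \cdot 10^{8}$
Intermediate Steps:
$U = \frac{1}{13021}$ ($U = - \frac{3}{-39063} = \left(-3\right) \left(- \frac{1}{39063}\right) = \frac{1}{13021} \approx 7.6799 \cdot 10^{-5}$)
$\frac{24549}{\left(\left(j + 28\right) - 18\right) \left(\left(0 \cdot 0 - 5\right) - -46\right) - 91} - \frac{15154}{U} = \frac{24549}{\left(\left(-37 + 28\right) - 18\right) \left(\left(0 \cdot 0 - 5\right) - -46\right) - 91} - 15154 \frac{1}{\frac{1}{13021}} = \frac{24549}{\left(-9 - 18\right) \left(\left(0 - 5\right) + 46\right) - 91} - 197320234 = \frac{24549}{- 27 \left(-5 + 46\right) - 91} - 197320234 = \frac{24549}{\left(-27\right) 41 - 91} - 197320234 = \frac{24549}{-1107 - 91} - 197320234 = \frac{24549}{-1198} - 197320234 = 24549 \left(- \frac{1}{1198}\right) - 197320234 = - \frac{24549}{1198} - 197320234 = - \frac{236389664881}{1198}$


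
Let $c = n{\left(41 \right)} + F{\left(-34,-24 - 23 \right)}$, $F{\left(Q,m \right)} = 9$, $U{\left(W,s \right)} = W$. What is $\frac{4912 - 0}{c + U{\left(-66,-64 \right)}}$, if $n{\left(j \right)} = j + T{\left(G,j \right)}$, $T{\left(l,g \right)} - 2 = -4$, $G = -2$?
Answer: $- \frac{2456}{9} \approx -272.89$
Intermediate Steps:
$T{\left(l,g \right)} = -2$ ($T{\left(l,g \right)} = 2 - 4 = -2$)
$n{\left(j \right)} = -2 + j$ ($n{\left(j \right)} = j - 2 = -2 + j$)
$c = 48$ ($c = \left(-2 + 41\right) + 9 = 39 + 9 = 48$)
$\frac{4912 - 0}{c + U{\left(-66,-64 \right)}} = \frac{4912 - 0}{48 - 66} = \frac{4912 + 0}{-18} = 4912 \left(- \frac{1}{18}\right) = - \frac{2456}{9}$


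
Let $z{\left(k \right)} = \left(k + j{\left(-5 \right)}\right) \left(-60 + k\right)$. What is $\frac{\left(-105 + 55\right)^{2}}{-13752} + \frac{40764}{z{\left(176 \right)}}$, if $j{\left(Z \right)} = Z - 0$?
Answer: $\frac{3548587}{1894338} \approx 1.8733$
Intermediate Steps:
$j{\left(Z \right)} = Z$ ($j{\left(Z \right)} = Z + 0 = Z$)
$z{\left(k \right)} = \left(-60 + k\right) \left(-5 + k\right)$ ($z{\left(k \right)} = \left(k - 5\right) \left(-60 + k\right) = \left(-5 + k\right) \left(-60 + k\right) = \left(-60 + k\right) \left(-5 + k\right)$)
$\frac{\left(-105 + 55\right)^{2}}{-13752} + \frac{40764}{z{\left(176 \right)}} = \frac{\left(-105 + 55\right)^{2}}{-13752} + \frac{40764}{300 + 176^{2} - 11440} = \left(-50\right)^{2} \left(- \frac{1}{13752}\right) + \frac{40764}{300 + 30976 - 11440} = 2500 \left(- \frac{1}{13752}\right) + \frac{40764}{19836} = - \frac{625}{3438} + 40764 \cdot \frac{1}{19836} = - \frac{625}{3438} + \frac{3397}{1653} = \frac{3548587}{1894338}$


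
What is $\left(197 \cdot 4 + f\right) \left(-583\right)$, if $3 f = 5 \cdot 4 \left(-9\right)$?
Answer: $-424424$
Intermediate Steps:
$f = -60$ ($f = \frac{5 \cdot 4 \left(-9\right)}{3} = \frac{20 \left(-9\right)}{3} = \frac{1}{3} \left(-180\right) = -60$)
$\left(197 \cdot 4 + f\right) \left(-583\right) = \left(197 \cdot 4 - 60\right) \left(-583\right) = \left(788 - 60\right) \left(-583\right) = 728 \left(-583\right) = -424424$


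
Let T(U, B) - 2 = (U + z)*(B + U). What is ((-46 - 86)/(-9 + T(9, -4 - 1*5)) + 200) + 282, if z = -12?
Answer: 3506/7 ≈ 500.86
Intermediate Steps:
T(U, B) = 2 + (-12 + U)*(B + U) (T(U, B) = 2 + (U - 12)*(B + U) = 2 + (-12 + U)*(B + U))
((-46 - 86)/(-9 + T(9, -4 - 1*5)) + 200) + 282 = ((-46 - 86)/(-9 + (2 + 9² - 12*(-4 - 1*5) - 12*9 + (-4 - 1*5)*9)) + 200) + 282 = (-132/(-9 + (2 + 81 - 12*(-4 - 5) - 108 + (-4 - 5)*9)) + 200) + 282 = (-132/(-9 + (2 + 81 - 12*(-9) - 108 - 9*9)) + 200) + 282 = (-132/(-9 + (2 + 81 + 108 - 108 - 81)) + 200) + 282 = (-132/(-9 + 2) + 200) + 282 = (-132/(-7) + 200) + 282 = (-132*(-⅐) + 200) + 282 = (132/7 + 200) + 282 = 1532/7 + 282 = 3506/7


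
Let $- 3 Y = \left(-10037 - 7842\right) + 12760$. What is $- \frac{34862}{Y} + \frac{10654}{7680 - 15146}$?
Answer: $- \frac{417688451}{19109227} \approx -21.858$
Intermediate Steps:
$Y = \frac{5119}{3}$ ($Y = - \frac{\left(-10037 - 7842\right) + 12760}{3} = - \frac{-17879 + 12760}{3} = \left(- \frac{1}{3}\right) \left(-5119\right) = \frac{5119}{3} \approx 1706.3$)
$- \frac{34862}{Y} + \frac{10654}{7680 - 15146} = - \frac{34862}{\frac{5119}{3}} + \frac{10654}{7680 - 15146} = \left(-34862\right) \frac{3}{5119} + \frac{10654}{-7466} = - \frac{104586}{5119} + 10654 \left(- \frac{1}{7466}\right) = - \frac{104586}{5119} - \frac{5327}{3733} = - \frac{417688451}{19109227}$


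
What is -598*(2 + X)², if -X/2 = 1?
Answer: 0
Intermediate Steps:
X = -2 (X = -2*1 = -2)
-598*(2 + X)² = -598*(2 - 2)² = -598*0² = -598*0 = 0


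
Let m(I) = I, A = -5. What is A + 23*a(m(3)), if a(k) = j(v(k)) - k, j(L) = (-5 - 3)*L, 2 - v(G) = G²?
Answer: 1214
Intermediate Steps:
v(G) = 2 - G²
j(L) = -8*L
a(k) = -16 - k + 8*k² (a(k) = -8*(2 - k²) - k = (-16 + 8*k²) - k = -16 - k + 8*k²)
A + 23*a(m(3)) = -5 + 23*(-16 - 1*3 + 8*3²) = -5 + 23*(-16 - 3 + 8*9) = -5 + 23*(-16 - 3 + 72) = -5 + 23*53 = -5 + 1219 = 1214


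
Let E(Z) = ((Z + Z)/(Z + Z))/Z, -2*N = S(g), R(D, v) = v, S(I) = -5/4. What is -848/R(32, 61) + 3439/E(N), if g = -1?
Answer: 1042111/488 ≈ 2135.5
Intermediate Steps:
S(I) = -5/4 (S(I) = -5*¼ = -5/4)
N = 5/8 (N = -½*(-5/4) = 5/8 ≈ 0.62500)
E(Z) = 1/Z (E(Z) = ((2*Z)/((2*Z)))/Z = ((2*Z)*(1/(2*Z)))/Z = 1/Z)
-848/R(32, 61) + 3439/E(N) = -848/61 + 3439/(1/(5/8)) = -848*1/61 + 3439/(8/5) = -848/61 + 3439*(5/8) = -848/61 + 17195/8 = 1042111/488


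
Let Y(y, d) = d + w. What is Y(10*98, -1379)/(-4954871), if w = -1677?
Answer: 3056/4954871 ≈ 0.00061677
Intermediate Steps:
Y(y, d) = -1677 + d (Y(y, d) = d - 1677 = -1677 + d)
Y(10*98, -1379)/(-4954871) = (-1677 - 1379)/(-4954871) = -3056*(-1/4954871) = 3056/4954871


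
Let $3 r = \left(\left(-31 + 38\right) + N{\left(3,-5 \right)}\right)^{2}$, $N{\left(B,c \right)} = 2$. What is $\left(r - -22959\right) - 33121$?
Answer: $-10135$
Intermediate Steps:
$r = 27$ ($r = \frac{\left(\left(-31 + 38\right) + 2\right)^{2}}{3} = \frac{\left(7 + 2\right)^{2}}{3} = \frac{9^{2}}{3} = \frac{1}{3} \cdot 81 = 27$)
$\left(r - -22959\right) - 33121 = \left(27 - -22959\right) - 33121 = \left(27 + 22959\right) - 33121 = 22986 - 33121 = -10135$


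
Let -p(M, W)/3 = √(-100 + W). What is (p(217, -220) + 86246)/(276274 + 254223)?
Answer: 2974/18293 - 24*I*√5/530497 ≈ 0.16258 - 0.00010116*I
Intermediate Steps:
p(M, W) = -3*√(-100 + W)
(p(217, -220) + 86246)/(276274 + 254223) = (-3*√(-100 - 220) + 86246)/(276274 + 254223) = (-24*I*√5 + 86246)/530497 = (-24*I*√5 + 86246)*(1/530497) = (86246 - 24*I*√5)*(1/530497) = 2974/18293 - 24*I*√5/530497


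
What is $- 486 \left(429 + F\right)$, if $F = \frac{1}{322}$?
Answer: $- \frac{33567777}{161} \approx -2.085 \cdot 10^{5}$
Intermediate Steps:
$F = \frac{1}{322} \approx 0.0031056$
$- 486 \left(429 + F\right) = - 486 \left(429 + \frac{1}{322}\right) = \left(-486\right) \frac{138139}{322} = - \frac{33567777}{161}$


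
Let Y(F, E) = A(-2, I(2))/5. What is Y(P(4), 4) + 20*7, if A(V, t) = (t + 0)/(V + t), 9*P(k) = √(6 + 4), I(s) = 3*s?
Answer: 1403/10 ≈ 140.30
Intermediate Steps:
P(k) = √10/9 (P(k) = √(6 + 4)/9 = √10/9)
A(V, t) = t/(V + t)
Y(F, E) = 3/10 (Y(F, E) = ((3*2)/(-2 + 3*2))/5 = (6/(-2 + 6))*(⅕) = (6/4)*(⅕) = (6*(¼))*(⅕) = (3/2)*(⅕) = 3/10)
Y(P(4), 4) + 20*7 = 3/10 + 20*7 = 3/10 + 140 = 1403/10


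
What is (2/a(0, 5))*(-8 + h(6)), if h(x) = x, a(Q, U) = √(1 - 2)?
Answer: 4*I ≈ 4.0*I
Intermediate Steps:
a(Q, U) = I (a(Q, U) = √(-1) = I)
(2/a(0, 5))*(-8 + h(6)) = (2/I)*(-8 + 6) = (2*(-I))*(-2) = -2*I*(-2) = 4*I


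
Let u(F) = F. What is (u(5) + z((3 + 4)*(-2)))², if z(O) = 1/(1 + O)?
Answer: 4096/169 ≈ 24.237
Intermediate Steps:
(u(5) + z((3 + 4)*(-2)))² = (5 + 1/(1 + (3 + 4)*(-2)))² = (5 + 1/(1 + 7*(-2)))² = (5 + 1/(1 - 14))² = (5 + 1/(-13))² = (5 - 1/13)² = (64/13)² = 4096/169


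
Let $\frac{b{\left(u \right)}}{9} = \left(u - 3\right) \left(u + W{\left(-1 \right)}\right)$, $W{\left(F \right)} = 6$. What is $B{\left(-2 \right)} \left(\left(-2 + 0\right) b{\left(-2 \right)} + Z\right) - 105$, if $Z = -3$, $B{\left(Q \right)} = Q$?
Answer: $-819$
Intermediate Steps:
$b{\left(u \right)} = 9 \left(-3 + u\right) \left(6 + u\right)$ ($b{\left(u \right)} = 9 \left(u - 3\right) \left(u + 6\right) = 9 \left(-3 + u\right) \left(6 + u\right)$)
$B{\left(-2 \right)} \left(\left(-2 + 0\right) b{\left(-2 \right)} + Z\right) - 105 = - 2 \left(\left(-2 + 0\right) \left(-162 + 9 \left(-2\right)^{2} + 27 \left(-2\right)\right) - 3\right) - 105 = - 2 \left(- 2 \left(-162 + 9 \cdot 4 - 54\right) - 3\right) - 105 = - 2 \left(- 2 \left(-162 + 36 - 54\right) - 3\right) - 105 = - 2 \left(\left(-2\right) \left(-180\right) - 3\right) - 105 = - 2 \left(360 - 3\right) - 105 = \left(-2\right) 357 - 105 = -714 - 105 = -819$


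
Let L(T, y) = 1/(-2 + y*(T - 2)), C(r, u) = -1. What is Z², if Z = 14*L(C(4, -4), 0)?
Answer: 49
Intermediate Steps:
L(T, y) = 1/(-2 + y*(-2 + T))
Z = -7 (Z = 14/(-2 - 2*0 - 1*0) = 14/(-2 + 0 + 0) = 14/(-2) = 14*(-½) = -7)
Z² = (-7)² = 49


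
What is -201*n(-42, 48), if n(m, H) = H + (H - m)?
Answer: -27738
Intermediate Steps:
n(m, H) = -m + 2*H
-201*n(-42, 48) = -201*(-1*(-42) + 2*48) = -201*(42 + 96) = -201*138 = -27738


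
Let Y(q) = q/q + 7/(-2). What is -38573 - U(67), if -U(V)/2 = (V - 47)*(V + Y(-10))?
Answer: -35993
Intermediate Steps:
Y(q) = -5/2 (Y(q) = 1 + 7*(-1/2) = 1 - 7/2 = -5/2)
U(V) = -2*(-47 + V)*(-5/2 + V) (U(V) = -2*(V - 47)*(V - 5/2) = -2*(-47 + V)*(-5/2 + V))
-38573 - U(67) = -38573 - (-235 - 2*67**2 + 99*67) = -38573 - (-235 - 2*4489 + 6633) = -38573 - (-235 - 8978 + 6633) = -38573 - 1*(-2580) = -38573 + 2580 = -35993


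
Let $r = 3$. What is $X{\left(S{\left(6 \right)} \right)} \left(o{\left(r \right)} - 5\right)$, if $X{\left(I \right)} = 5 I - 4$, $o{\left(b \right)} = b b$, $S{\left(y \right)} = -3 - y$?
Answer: $-196$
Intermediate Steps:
$o{\left(b \right)} = b^{2}$
$X{\left(I \right)} = -4 + 5 I$
$X{\left(S{\left(6 \right)} \right)} \left(o{\left(r \right)} - 5\right) = \left(-4 + 5 \left(-3 - 6\right)\right) \left(3^{2} - 5\right) = \left(-4 + 5 \left(-3 - 6\right)\right) \left(9 - 5\right) = \left(-4 + 5 \left(-9\right)\right) 4 = \left(-4 - 45\right) 4 = \left(-49\right) 4 = -196$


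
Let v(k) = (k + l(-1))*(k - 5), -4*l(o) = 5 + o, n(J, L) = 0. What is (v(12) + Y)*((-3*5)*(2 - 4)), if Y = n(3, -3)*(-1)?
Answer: 2310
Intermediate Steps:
l(o) = -5/4 - o/4 (l(o) = -(5 + o)/4 = -5/4 - o/4)
Y = 0 (Y = 0*(-1) = 0)
v(k) = (-1 + k)*(-5 + k) (v(k) = (k + (-5/4 - ¼*(-1)))*(k - 5) = (k + (-5/4 + ¼))*(-5 + k) = (k - 1)*(-5 + k) = (-1 + k)*(-5 + k))
(v(12) + Y)*((-3*5)*(2 - 4)) = ((5 + 12² - 6*12) + 0)*((-3*5)*(2 - 4)) = ((5 + 144 - 72) + 0)*(-15*(-2)) = (77 + 0)*30 = 77*30 = 2310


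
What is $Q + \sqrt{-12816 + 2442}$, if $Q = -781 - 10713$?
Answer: $-11494 + i \sqrt{10374} \approx -11494.0 + 101.85 i$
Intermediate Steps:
$Q = -11494$ ($Q = -781 - 10713 = -11494$)
$Q + \sqrt{-12816 + 2442} = -11494 + \sqrt{-12816 + 2442} = -11494 + \sqrt{-10374} = -11494 + i \sqrt{10374}$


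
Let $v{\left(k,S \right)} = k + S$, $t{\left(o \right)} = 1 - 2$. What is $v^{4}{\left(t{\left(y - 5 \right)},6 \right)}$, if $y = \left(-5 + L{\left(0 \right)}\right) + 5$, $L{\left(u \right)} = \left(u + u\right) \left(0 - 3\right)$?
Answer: $625$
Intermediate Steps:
$L{\left(u \right)} = - 6 u$ ($L{\left(u \right)} = 2 u \left(-3\right) = - 6 u$)
$y = 0$ ($y = \left(-5 - 0\right) + 5 = \left(-5 + 0\right) + 5 = -5 + 5 = 0$)
$t{\left(o \right)} = -1$
$v{\left(k,S \right)} = S + k$
$v^{4}{\left(t{\left(y - 5 \right)},6 \right)} = \left(6 - 1\right)^{4} = 5^{4} = 625$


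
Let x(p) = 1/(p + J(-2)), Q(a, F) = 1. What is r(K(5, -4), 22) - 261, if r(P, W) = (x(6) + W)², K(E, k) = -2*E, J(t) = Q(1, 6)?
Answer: 11236/49 ≈ 229.31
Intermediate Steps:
J(t) = 1
x(p) = 1/(1 + p) (x(p) = 1/(p + 1) = 1/(1 + p))
r(P, W) = (⅐ + W)² (r(P, W) = (1/(1 + 6) + W)² = (1/7 + W)² = (⅐ + W)²)
r(K(5, -4), 22) - 261 = (1 + 7*22)²/49 - 261 = (1 + 154)²/49 - 261 = (1/49)*155² - 261 = (1/49)*24025 - 261 = 24025/49 - 261 = 11236/49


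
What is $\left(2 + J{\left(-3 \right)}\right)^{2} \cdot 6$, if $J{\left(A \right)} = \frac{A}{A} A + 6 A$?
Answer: $2166$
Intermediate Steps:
$J{\left(A \right)} = 7 A$ ($J{\left(A \right)} = 1 A + 6 A = A + 6 A = 7 A$)
$\left(2 + J{\left(-3 \right)}\right)^{2} \cdot 6 = \left(2 + 7 \left(-3\right)\right)^{2} \cdot 6 = \left(2 - 21\right)^{2} \cdot 6 = \left(-19\right)^{2} \cdot 6 = 361 \cdot 6 = 2166$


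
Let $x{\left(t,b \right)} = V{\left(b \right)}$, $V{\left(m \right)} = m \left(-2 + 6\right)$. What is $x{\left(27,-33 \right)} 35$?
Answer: $-4620$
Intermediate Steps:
$V{\left(m \right)} = 4 m$ ($V{\left(m \right)} = m 4 = 4 m$)
$x{\left(t,b \right)} = 4 b$
$x{\left(27,-33 \right)} 35 = 4 \left(-33\right) 35 = \left(-132\right) 35 = -4620$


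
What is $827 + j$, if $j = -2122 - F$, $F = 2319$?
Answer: $-3614$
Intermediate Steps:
$j = -4441$ ($j = -2122 - 2319 = -4441$)
$827 + j = 827 - 4441 = -3614$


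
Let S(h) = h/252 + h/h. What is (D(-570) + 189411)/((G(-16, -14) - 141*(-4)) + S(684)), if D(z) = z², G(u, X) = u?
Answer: 3600177/3862 ≈ 932.21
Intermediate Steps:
S(h) = 1 + h/252 (S(h) = h*(1/252) + 1 = h/252 + 1 = 1 + h/252)
(D(-570) + 189411)/((G(-16, -14) - 141*(-4)) + S(684)) = ((-570)² + 189411)/((-16 - 141*(-4)) + (1 + (1/252)*684)) = (324900 + 189411)/((-16 + 564) + (1 + 19/7)) = 514311/(548 + 26/7) = 514311/(3862/7) = 514311*(7/3862) = 3600177/3862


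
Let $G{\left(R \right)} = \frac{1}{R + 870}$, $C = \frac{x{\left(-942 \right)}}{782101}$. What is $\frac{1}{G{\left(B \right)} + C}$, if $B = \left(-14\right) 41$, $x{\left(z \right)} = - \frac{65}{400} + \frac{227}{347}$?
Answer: $\frac{803311579120}{2714395483} \approx 295.94$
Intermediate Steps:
$x{\left(z \right)} = \frac{13649}{27760}$ ($x{\left(z \right)} = \left(-65\right) \frac{1}{400} + 227 \cdot \frac{1}{347} = - \frac{13}{80} + \frac{227}{347} = \frac{13649}{27760}$)
$B = -574$
$C = \frac{13649}{21711123760}$ ($C = \frac{13649}{27760 \cdot 782101} = \frac{13649}{27760} \cdot \frac{1}{782101} = \frac{13649}{21711123760} \approx 6.2866 \cdot 10^{-7}$)
$G{\left(R \right)} = \frac{1}{870 + R}$
$\frac{1}{G{\left(B \right)} + C} = \frac{1}{\frac{1}{870 - 574} + \frac{13649}{21711123760}} = \frac{1}{\frac{1}{296} + \frac{13649}{21711123760}} = \frac{1}{\frac{2714395483}{803311579120}} = \frac{803311579120}{2714395483}$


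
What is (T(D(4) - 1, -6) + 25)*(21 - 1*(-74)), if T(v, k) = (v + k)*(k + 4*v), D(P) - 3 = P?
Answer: 2375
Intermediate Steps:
D(P) = 3 + P
T(v, k) = (k + v)*(k + 4*v)
(T(D(4) - 1, -6) + 25)*(21 - 1*(-74)) = (((-6)**2 + 4*((3 + 4) - 1)**2 + 5*(-6)*((3 + 4) - 1)) + 25)*(21 - 1*(-74)) = ((36 + 4*(7 - 1)**2 + 5*(-6)*(7 - 1)) + 25)*(21 + 74) = ((36 + 4*6**2 + 5*(-6)*6) + 25)*95 = ((36 + 4*36 - 180) + 25)*95 = ((36 + 144 - 180) + 25)*95 = (0 + 25)*95 = 25*95 = 2375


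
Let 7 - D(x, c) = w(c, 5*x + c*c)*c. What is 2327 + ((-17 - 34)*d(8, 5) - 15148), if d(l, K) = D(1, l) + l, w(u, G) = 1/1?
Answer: -13178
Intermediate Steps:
w(u, G) = 1
D(x, c) = 7 - c
d(l, K) = 7 (d(l, K) = (7 - l) + l = 7)
2327 + ((-17 - 34)*d(8, 5) - 15148) = 2327 + ((-17 - 34)*7 - 15148) = 2327 + (-51*7 - 15148) = 2327 + (-357 - 15148) = 2327 - 15505 = -13178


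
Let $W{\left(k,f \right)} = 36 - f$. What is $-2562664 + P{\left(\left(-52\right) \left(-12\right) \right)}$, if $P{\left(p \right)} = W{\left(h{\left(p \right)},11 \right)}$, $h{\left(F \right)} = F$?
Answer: $-2562639$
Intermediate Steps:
$P{\left(p \right)} = 25$ ($P{\left(p \right)} = 36 - 11 = 25$)
$-2562664 + P{\left(\left(-52\right) \left(-12\right) \right)} = -2562664 + 25 = -2562639$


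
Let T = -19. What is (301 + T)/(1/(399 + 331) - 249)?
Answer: -205860/181769 ≈ -1.1325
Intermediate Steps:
(301 + T)/(1/(399 + 331) - 249) = (301 - 19)/(1/(399 + 331) - 249) = 282/(1/730 - 249) = 282/(-181769/730) = 282*(-730/181769) = -205860/181769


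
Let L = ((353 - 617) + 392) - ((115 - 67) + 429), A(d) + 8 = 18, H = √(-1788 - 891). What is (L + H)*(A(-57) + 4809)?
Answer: -1681831 + 4819*I*√2679 ≈ -1.6818e+6 + 2.4943e+5*I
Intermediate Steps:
H = I*√2679 (H = √(-2679) = I*√2679 ≈ 51.759*I)
A(d) = 10 (A(d) = -8 + 18 = 10)
L = -349 (L = (-264 + 392) - (48 + 429) = 128 - 1*477 = 128 - 477 = -349)
(L + H)*(A(-57) + 4809) = (-349 + I*√2679)*(10 + 4809) = (-349 + I*√2679)*4819 = -1681831 + 4819*I*√2679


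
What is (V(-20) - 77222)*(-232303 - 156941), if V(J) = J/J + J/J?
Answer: 30057421680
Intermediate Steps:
V(J) = 2 (V(J) = 1 + 1 = 2)
(V(-20) - 77222)*(-232303 - 156941) = (2 - 77222)*(-232303 - 156941) = -77220*(-389244) = 30057421680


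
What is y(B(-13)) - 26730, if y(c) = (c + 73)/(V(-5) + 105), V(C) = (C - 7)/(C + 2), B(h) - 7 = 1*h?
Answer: -2913503/109 ≈ -26729.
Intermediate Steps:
B(h) = 7 + h (B(h) = 7 + 1*h = 7 + h)
V(C) = (-7 + C)/(2 + C)
y(c) = 73/109 + c/109 (y(c) = (c + 73)/((-7 - 5)/(2 - 5) + 105) = (73 + c)/(-12/(-3) + 105) = (73 + c)/(-⅓*(-12) + 105) = (73 + c)/(4 + 105) = (73 + c)/109 = (73 + c)*(1/109) = 73/109 + c/109)
y(B(-13)) - 26730 = (73/109 + (7 - 13)/109) - 26730 = (73/109 + (1/109)*(-6)) - 26730 = (73/109 - 6/109) - 26730 = 67/109 - 26730 = -2913503/109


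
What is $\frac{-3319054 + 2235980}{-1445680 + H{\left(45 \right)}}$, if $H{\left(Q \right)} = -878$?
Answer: $\frac{541537}{723279} \approx 0.74872$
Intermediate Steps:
$\frac{-3319054 + 2235980}{-1445680 + H{\left(45 \right)}} = \frac{-3319054 + 2235980}{-1445680 - 878} = - \frac{1083074}{-1446558} = \left(-1083074\right) \left(- \frac{1}{1446558}\right) = \frac{541537}{723279}$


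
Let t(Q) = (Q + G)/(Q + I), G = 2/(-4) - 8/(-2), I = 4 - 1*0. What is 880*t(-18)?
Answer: 6380/7 ≈ 911.43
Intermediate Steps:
I = 4 (I = 4 + 0 = 4)
G = 7/2 (G = 2*(-¼) - 8*(-½) = -½ + 4 = 7/2 ≈ 3.5000)
t(Q) = (7/2 + Q)/(4 + Q) (t(Q) = (Q + 7/2)/(Q + 4) = (7/2 + Q)/(4 + Q))
880*t(-18) = 880*((7/2 - 18)/(4 - 18)) = 880*(-29/2/(-14)) = 880*(-1/14*(-29/2)) = 880*(29/28) = 6380/7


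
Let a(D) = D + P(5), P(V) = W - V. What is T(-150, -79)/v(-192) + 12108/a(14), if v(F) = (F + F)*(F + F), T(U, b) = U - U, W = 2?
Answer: 12108/11 ≈ 1100.7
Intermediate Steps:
T(U, b) = 0
P(V) = 2 - V
a(D) = -3 + D (a(D) = D + (2 - 1*5) = D + (2 - 5) = D - 3 = -3 + D)
v(F) = 4*F² (v(F) = (2*F)*(2*F) = 4*F²)
T(-150, -79)/v(-192) + 12108/a(14) = 0/((4*(-192)²)) + 12108/(-3 + 14) = 0/((4*36864)) + 12108/11 = 0/147456 + 12108*(1/11) = 0*(1/147456) + 12108/11 = 0 + 12108/11 = 12108/11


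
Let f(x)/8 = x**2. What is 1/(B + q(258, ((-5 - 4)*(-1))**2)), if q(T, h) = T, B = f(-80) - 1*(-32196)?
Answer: 1/83654 ≈ 1.1954e-5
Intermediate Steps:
f(x) = 8*x**2
B = 83396 (B = 8*(-80)**2 - 1*(-32196) = 8*6400 + 32196 = 51200 + 32196 = 83396)
1/(B + q(258, ((-5 - 4)*(-1))**2)) = 1/(83396 + 258) = 1/83654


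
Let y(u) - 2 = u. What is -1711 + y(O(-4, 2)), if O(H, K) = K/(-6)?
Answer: -5128/3 ≈ -1709.3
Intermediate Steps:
O(H, K) = -K/6 (O(H, K) = K*(-⅙) = -K/6)
y(u) = 2 + u
-1711 + y(O(-4, 2)) = -1711 + (2 - ⅙*2) = -1711 + (2 - ⅓) = -1711 + 5/3 = -5128/3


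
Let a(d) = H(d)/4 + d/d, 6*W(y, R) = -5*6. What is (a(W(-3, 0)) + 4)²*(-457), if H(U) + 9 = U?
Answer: -4113/4 ≈ -1028.3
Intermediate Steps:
W(y, R) = -5 (W(y, R) = (-5*6)/6 = (⅙)*(-30) = -5)
H(U) = -9 + U
a(d) = -5/4 + d/4 (a(d) = (-9 + d)/4 + d/d = (-9 + d)*(¼) + 1 = (-9/4 + d/4) + 1 = -5/4 + d/4)
(a(W(-3, 0)) + 4)²*(-457) = ((-5/4 + (¼)*(-5)) + 4)²*(-457) = ((-5/4 - 5/4) + 4)²*(-457) = (-5/2 + 4)²*(-457) = (3/2)²*(-457) = (9/4)*(-457) = -4113/4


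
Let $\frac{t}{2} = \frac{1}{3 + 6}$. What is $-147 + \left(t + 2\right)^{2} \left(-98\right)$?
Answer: $- \frac{51107}{81} \approx -630.95$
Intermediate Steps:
$t = \frac{2}{9}$ ($t = \frac{2}{3 + 6} = \frac{2}{9} \approx 0.22222$)
$-147 + \left(t + 2\right)^{2} \left(-98\right) = -147 + \left(\frac{2}{9} + 2\right)^{2} \left(-98\right) = -147 + \left(\frac{20}{9}\right)^{2} \left(-98\right) = -147 + \frac{400}{81} \left(-98\right) = -147 - \frac{39200}{81} = - \frac{51107}{81}$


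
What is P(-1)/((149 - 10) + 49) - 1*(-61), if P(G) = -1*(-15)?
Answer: 11483/188 ≈ 61.080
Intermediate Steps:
P(G) = 15
P(-1)/((149 - 10) + 49) - 1*(-61) = 15/((149 - 10) + 49) - 1*(-61) = 15/(139 + 49) + 61 = 15/188 + 61 = 11483/188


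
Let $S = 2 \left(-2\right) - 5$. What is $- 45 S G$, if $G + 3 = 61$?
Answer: $23490$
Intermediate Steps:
$G = 58$ ($G = -3 + 61 = 58$)
$S = -9$ ($S = -4 - 5 = -9$)
$- 45 S G = \left(-45\right) \left(-9\right) 58 = 405 \cdot 58 = 23490$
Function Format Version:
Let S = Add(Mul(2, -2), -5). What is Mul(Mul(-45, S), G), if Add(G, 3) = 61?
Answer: 23490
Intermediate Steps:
G = 58 (G = Add(-3, 61) = 58)
S = -9 (S = Add(-4, -5) = -9)
Mul(Mul(-45, S), G) = Mul(Mul(-45, -9), 58) = Mul(405, 58) = 23490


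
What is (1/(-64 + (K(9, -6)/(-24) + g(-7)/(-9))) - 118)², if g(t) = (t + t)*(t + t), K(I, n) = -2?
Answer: 132544052356/9517225 ≈ 13927.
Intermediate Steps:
g(t) = 4*t² (g(t) = (2*t)*(2*t) = 4*t²)
(1/(-64 + (K(9, -6)/(-24) + g(-7)/(-9))) - 118)² = (1/(-64 + (-2/(-24) + (4*(-7)²)/(-9))) - 118)² = (1/(-64 + (-2*(-1/24) + (4*49)*(-⅑))) - 118)² = (1/(-64 + (1/12 + 196*(-⅑))) - 118)² = (1/(-64 + (1/12 - 196/9)) - 118)² = (1/(-64 - 781/36) - 118)² = (1/(-3085/36) - 118)² = (-36/3085 - 118)² = (-364066/3085)² = 132544052356/9517225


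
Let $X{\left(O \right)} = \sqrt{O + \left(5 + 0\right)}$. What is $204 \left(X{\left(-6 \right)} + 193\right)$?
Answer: $39372 + 204 i \approx 39372.0 + 204.0 i$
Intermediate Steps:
$X{\left(O \right)} = \sqrt{5 + O}$ ($X{\left(O \right)} = \sqrt{O + 5} = \sqrt{5 + O}$)
$204 \left(X{\left(-6 \right)} + 193\right) = 204 \left(\sqrt{5 - 6} + 193\right) = 204 \left(\sqrt{-1} + 193\right) = 204 \left(i + 193\right) = 204 \left(193 + i\right) = 39372 + 204 i$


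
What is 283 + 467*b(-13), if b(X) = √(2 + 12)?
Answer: 283 + 467*√14 ≈ 2030.4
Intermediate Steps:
b(X) = √14
283 + 467*b(-13) = 283 + 467*√14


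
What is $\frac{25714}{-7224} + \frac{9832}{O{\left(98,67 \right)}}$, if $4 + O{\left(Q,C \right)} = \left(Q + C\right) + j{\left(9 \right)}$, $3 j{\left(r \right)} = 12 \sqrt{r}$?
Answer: $\frac{774161}{14532} \approx 53.273$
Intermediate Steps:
$j{\left(r \right)} = 4 \sqrt{r}$ ($j{\left(r \right)} = \frac{12 \sqrt{r}}{3} = 4 \sqrt{r}$)
$O{\left(Q,C \right)} = 8 + C + Q$ ($O{\left(Q,C \right)} = -4 + \left(\left(Q + C\right) + 4 \sqrt{9}\right) = -4 + \left(\left(C + Q\right) + 4 \cdot 3\right) = -4 + \left(\left(C + Q\right) + 12\right) = -4 + \left(12 + C + Q\right) = 8 + C + Q$)
$\frac{25714}{-7224} + \frac{9832}{O{\left(98,67 \right)}} = \frac{25714}{-7224} + \frac{9832}{8 + 67 + 98} = 25714 \left(- \frac{1}{7224}\right) + \frac{9832}{173} = - \frac{299}{84} + 9832 \cdot \frac{1}{173} = - \frac{299}{84} + \frac{9832}{173} = \frac{774161}{14532}$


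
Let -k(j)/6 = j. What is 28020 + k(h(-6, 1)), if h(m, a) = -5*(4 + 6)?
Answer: 28320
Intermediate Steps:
h(m, a) = -50 (h(m, a) = -5*10 = -50)
k(j) = -6*j
28020 + k(h(-6, 1)) = 28020 - 6*(-50) = 28020 + 300 = 28320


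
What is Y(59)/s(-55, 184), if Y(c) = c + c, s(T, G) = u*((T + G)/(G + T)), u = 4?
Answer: 59/2 ≈ 29.500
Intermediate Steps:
s(T, G) = 4 (s(T, G) = 4*((T + G)/(G + T)) = 4*((G + T)/(G + T)) = 4*1 = 4)
Y(c) = 2*c
Y(59)/s(-55, 184) = (2*59)/4 = 118*(¼) = 59/2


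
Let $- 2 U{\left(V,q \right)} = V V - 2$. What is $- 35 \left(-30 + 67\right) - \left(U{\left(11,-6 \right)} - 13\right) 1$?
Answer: $- \frac{2445}{2} \approx -1222.5$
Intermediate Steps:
$U{\left(V,q \right)} = 1 - \frac{V^{2}}{2}$ ($U{\left(V,q \right)} = - \frac{V V - 2}{2} = - \frac{V^{2} - 2}{2} = - \frac{-2 + V^{2}}{2} = 1 - \frac{V^{2}}{2}$)
$- 35 \left(-30 + 67\right) - \left(U{\left(11,-6 \right)} - 13\right) 1 = - 35 \left(-30 + 67\right) - \left(\left(1 - \frac{11^{2}}{2}\right) - 13\right) 1 = \left(-35\right) 37 - \left(\left(1 - \frac{121}{2}\right) - 13\right) 1 = -1295 - \left(\left(1 - \frac{121}{2}\right) - 13\right) 1 = -1295 - \left(- \frac{119}{2} - 13\right) 1 = -1295 - \left(- \frac{145}{2}\right) 1 = -1295 - - \frac{145}{2} = -1295 + \frac{145}{2} = - \frac{2445}{2}$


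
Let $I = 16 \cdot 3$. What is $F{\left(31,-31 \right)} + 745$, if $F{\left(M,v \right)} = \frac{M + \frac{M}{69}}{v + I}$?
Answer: $\frac{876055}{1173} \approx 746.85$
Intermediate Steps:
$I = 48$
$F{\left(M,v \right)} = \frac{70 M}{69 \left(48 + v\right)}$ ($F{\left(M,v \right)} = \frac{M + \frac{M}{69}}{v + 48} = \frac{M + M \frac{1}{69}}{48 + v} = \frac{M + \frac{M}{69}}{48 + v} = \frac{\frac{70}{69} M}{48 + v} = \frac{70 M}{69 \left(48 + v\right)}$)
$F{\left(31,-31 \right)} + 745 = \frac{70}{69} \cdot 31 \frac{1}{48 - 31} + 745 = \frac{70}{69} \cdot 31 \cdot \frac{1}{17} + 745 = \frac{2170}{1173} + 745 = \frac{876055}{1173}$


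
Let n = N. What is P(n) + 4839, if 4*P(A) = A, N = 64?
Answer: 4855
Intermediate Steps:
n = 64
P(A) = A/4
P(n) + 4839 = (1/4)*64 + 4839 = 16 + 4839 = 4855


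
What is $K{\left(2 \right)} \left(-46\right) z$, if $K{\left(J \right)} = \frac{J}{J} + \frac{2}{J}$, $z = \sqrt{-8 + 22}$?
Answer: $- 92 \sqrt{14} \approx -344.23$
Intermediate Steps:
$z = \sqrt{14} \approx 3.7417$
$K{\left(J \right)} = 1 + \frac{2}{J}$
$K{\left(2 \right)} \left(-46\right) z = \frac{2 + 2}{2} \left(-46\right) \sqrt{14} = \frac{1}{2} \cdot 4 \left(-46\right) \sqrt{14} = 2 \left(-46\right) \sqrt{14} = - 92 \sqrt{14}$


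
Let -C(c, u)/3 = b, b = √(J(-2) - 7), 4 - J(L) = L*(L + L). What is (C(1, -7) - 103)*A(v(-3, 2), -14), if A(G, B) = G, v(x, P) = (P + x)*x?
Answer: -309 - 9*I*√11 ≈ -309.0 - 29.85*I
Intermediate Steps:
v(x, P) = x*(P + x)
J(L) = 4 - 2*L² (J(L) = 4 - L*(L + L) = 4 - L*2*L = 4 - 2*L²)
b = I*√11 (b = √((4 - 2*(-2)²) - 7) = √((4 - 2*4) - 7) = √((4 - 8) - 7) = √(-4 - 7) = √(-11) = I*√11 ≈ 3.3166*I)
C(c, u) = -3*I*√11
(C(1, -7) - 103)*A(v(-3, 2), -14) = (-3*I*√11 - 103)*(-3*(2 - 3)) = (-103 - 3*I*√11)*(-3*(-1)) = (-103 - 3*I*√11)*3 = -309 - 9*I*√11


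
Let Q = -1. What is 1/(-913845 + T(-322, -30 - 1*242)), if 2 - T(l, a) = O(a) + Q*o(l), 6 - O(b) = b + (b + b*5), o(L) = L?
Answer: -1/916075 ≈ -1.0916e-6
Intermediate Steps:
O(b) = 6 - 7*b (O(b) = 6 - (b + (b + b*5)) = 6 - (b + (b + 5*b)) = 6 - (b + 6*b) = 6 - 7*b)
T(l, a) = -4 + l + 7*a (T(l, a) = 2 - ((6 - 7*a) - l) = 2 - (6 - l - 7*a) = 2 + (-6 + l + 7*a) = -4 + l + 7*a)
1/(-913845 + T(-322, -30 - 1*242)) = 1/(-913845 + (-4 - 322 + 7*(-30 - 1*242))) = 1/(-913845 + (-4 - 322 + 7*(-30 - 242))) = 1/(-913845 + (-4 - 322 + 7*(-272))) = 1/(-913845 + (-4 - 322 - 1904)) = 1/(-913845 - 2230) = 1/(-916075) = -1/916075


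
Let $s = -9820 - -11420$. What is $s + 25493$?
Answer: $27093$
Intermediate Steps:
$s = 1600$ ($s = -9820 + 11420 = 1600$)
$s + 25493 = 1600 + 25493 = 27093$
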